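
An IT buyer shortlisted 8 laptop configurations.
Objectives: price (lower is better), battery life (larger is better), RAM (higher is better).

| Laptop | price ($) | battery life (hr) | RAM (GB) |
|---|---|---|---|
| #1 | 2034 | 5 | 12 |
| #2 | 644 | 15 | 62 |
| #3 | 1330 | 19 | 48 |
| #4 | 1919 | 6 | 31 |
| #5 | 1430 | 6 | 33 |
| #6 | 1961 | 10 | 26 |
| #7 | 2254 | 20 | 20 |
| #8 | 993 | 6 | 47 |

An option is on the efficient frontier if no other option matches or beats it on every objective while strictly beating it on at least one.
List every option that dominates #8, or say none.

#2: price 644≤993, battery life 15≥6, RAM 62≥47 — dominates #8.
Others (#1, #3, #4, #5, #6, #7) are each worse than #8 on at least one objective.

#2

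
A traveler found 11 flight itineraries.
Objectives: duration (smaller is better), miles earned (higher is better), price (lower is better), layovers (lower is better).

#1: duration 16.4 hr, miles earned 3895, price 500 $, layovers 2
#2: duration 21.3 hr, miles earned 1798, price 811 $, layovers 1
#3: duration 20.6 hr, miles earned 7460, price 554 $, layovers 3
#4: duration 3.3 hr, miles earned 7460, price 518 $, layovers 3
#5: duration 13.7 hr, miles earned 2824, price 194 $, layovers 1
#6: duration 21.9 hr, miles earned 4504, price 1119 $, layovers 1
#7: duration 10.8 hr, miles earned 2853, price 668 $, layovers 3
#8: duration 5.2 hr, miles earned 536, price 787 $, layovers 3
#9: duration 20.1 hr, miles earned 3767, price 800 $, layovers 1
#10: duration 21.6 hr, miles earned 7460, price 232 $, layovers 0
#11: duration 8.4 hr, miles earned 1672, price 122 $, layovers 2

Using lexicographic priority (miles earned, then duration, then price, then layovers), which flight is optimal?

#4

First maximize miles earned: best is 7460, kept {#3, #4, #10}.
Then minimize duration: best is 3.3, kept {#4}.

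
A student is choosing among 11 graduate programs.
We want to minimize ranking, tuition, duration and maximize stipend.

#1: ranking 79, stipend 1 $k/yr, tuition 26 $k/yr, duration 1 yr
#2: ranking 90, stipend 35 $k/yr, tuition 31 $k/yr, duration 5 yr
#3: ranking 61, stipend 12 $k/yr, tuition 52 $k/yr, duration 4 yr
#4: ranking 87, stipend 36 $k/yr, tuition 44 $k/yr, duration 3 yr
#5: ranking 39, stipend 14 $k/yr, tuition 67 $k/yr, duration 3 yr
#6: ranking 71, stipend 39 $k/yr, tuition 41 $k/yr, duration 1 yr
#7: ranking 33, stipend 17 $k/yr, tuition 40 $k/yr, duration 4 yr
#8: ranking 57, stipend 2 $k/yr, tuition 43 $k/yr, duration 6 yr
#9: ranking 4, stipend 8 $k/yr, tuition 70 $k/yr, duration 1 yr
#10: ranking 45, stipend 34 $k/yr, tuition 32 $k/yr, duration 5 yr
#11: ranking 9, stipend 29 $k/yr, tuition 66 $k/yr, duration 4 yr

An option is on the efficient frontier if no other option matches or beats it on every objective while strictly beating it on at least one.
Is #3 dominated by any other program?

#7 vs #3: ranking 33≤61, stipend 17≥12, tuition 40≤52, duration 4≤4 — #7 is at least as good on every objective and strictly better on at least one, so #7 dominates #3.

Yes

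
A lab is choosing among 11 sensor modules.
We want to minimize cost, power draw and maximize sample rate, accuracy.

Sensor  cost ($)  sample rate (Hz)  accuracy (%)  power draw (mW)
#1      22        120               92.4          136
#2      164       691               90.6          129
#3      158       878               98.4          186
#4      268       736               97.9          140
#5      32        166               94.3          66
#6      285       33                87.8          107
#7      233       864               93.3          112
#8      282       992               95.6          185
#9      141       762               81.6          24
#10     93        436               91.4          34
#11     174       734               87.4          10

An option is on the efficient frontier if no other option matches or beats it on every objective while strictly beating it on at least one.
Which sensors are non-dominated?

#1: not dominated (best cost).
#2: not dominated.
#3: not dominated (best accuracy).
#4: not dominated.
#5: not dominated.
#6: dominated by #5 (cost 32≤285, sample rate 166≥33, accuracy 94.3≥87.8, power draw 66≤107).
#7: not dominated.
#8: not dominated (best sample rate).
#9: not dominated.
#10: not dominated.
#11: not dominated (best power draw).

#1, #2, #3, #4, #5, #7, #8, #9, #10, #11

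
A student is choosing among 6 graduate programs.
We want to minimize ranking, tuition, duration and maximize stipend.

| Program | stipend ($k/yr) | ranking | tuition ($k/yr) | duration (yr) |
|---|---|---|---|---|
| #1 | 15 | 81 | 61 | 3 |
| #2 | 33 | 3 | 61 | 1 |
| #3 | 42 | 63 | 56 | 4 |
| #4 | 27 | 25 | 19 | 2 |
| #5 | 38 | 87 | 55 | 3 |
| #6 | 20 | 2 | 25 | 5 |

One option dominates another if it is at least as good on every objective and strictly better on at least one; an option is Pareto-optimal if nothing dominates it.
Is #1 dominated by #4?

#4 vs #1: stipend 27≥15, ranking 25≤81, tuition 19≤61, duration 2≤3 — #4 is at least as good on every objective with at least one strict improvement.

Yes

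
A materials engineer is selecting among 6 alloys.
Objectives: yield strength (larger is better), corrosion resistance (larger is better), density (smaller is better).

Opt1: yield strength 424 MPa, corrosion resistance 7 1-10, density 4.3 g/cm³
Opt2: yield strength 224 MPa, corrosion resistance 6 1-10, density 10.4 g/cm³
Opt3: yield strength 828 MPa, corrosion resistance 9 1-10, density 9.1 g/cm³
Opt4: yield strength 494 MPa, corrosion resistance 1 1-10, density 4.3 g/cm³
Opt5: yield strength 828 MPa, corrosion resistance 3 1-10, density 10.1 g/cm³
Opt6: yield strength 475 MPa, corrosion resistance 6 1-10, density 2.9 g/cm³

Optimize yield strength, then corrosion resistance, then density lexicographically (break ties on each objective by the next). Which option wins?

Opt3

First maximize yield strength: best is 828, kept {Opt3, Opt5}.
Then maximize corrosion resistance: best is 9, kept {Opt3}.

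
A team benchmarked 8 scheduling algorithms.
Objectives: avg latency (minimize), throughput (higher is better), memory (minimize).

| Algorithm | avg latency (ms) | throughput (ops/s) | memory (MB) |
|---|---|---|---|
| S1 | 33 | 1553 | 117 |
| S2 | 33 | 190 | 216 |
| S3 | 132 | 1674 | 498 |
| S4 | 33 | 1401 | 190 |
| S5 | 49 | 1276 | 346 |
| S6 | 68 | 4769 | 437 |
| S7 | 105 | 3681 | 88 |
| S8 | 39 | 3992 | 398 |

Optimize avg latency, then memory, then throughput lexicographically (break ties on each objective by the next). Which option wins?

S1

First minimize avg latency: best is 33, kept {S1, S2, S4}.
Then minimize memory: best is 117, kept {S1}.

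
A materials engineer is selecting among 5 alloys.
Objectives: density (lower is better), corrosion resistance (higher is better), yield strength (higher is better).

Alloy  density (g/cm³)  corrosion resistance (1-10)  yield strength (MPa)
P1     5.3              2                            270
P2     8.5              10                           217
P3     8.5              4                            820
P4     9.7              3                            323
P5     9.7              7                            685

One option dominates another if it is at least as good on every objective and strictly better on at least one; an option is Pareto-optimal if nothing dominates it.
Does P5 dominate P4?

P5 vs P4: density 9.7≤9.7, corrosion resistance 7≥3, yield strength 685≥323 — P5 is at least as good on every objective with at least one strict improvement.

Yes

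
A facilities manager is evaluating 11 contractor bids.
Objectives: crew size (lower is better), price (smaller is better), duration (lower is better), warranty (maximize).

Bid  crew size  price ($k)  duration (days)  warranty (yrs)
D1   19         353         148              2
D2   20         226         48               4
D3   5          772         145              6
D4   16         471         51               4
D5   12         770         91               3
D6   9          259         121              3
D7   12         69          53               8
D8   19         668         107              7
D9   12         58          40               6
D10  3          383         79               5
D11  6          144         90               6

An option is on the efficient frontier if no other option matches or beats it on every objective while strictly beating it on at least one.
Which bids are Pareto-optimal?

D3, D7, D9, D10, D11

D1: dominated by D6 (crew size 9≤19, price 259≤353, duration 121≤148, warranty 3≥2).
D2: dominated by D9 (crew size 12≤20, price 58≤226, duration 40≤48, warranty 6≥4).
D3: not dominated.
D4: dominated by D9 (crew size 12≤16, price 58≤471, duration 40≤51, warranty 6≥4).
D5: dominated by D7 (crew size 12≤12, price 69≤770, duration 53≤91, warranty 8≥3).
D6: dominated by D11 (crew size 6≤9, price 144≤259, duration 90≤121, warranty 6≥3).
D7: not dominated (best warranty).
D8: dominated by D7 (crew size 12≤19, price 69≤668, duration 53≤107, warranty 8≥7).
D9: not dominated (best price).
D10: not dominated (best crew size).
D11: not dominated.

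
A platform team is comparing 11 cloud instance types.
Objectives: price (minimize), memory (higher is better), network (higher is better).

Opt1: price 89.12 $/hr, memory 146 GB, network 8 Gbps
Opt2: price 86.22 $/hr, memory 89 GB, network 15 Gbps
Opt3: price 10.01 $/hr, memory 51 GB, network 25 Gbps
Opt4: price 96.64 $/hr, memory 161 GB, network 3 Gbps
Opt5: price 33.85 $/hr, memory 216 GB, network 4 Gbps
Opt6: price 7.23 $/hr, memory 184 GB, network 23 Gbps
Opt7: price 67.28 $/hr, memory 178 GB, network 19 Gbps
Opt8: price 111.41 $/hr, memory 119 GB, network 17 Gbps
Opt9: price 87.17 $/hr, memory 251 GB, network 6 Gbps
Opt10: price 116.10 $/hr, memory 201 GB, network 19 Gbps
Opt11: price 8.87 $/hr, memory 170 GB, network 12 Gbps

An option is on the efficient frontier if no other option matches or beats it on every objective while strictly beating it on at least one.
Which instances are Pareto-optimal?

Opt1: dominated by Opt6 (price 7.23≤89.12, memory 184≥146, network 23≥8).
Opt2: dominated by Opt6 (price 7.23≤86.22, memory 184≥89, network 23≥15).
Opt3: not dominated (best network).
Opt4: dominated by Opt5 (price 33.85≤96.64, memory 216≥161, network 4≥3).
Opt5: not dominated.
Opt6: not dominated (best price).
Opt7: dominated by Opt6 (price 7.23≤67.28, memory 184≥178, network 23≥19).
Opt8: dominated by Opt6 (price 7.23≤111.41, memory 184≥119, network 23≥17).
Opt9: not dominated (best memory).
Opt10: not dominated.
Opt11: dominated by Opt6 (price 7.23≤8.87, memory 184≥170, network 23≥12).

Opt3, Opt5, Opt6, Opt9, Opt10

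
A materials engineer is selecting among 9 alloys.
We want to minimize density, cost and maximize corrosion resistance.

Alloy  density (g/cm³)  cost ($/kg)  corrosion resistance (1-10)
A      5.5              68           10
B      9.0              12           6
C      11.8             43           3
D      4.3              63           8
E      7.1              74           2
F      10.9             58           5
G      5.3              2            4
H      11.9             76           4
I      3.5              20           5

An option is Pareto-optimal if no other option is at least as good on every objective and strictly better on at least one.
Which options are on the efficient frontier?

A, B, D, G, I

A: not dominated (best corrosion resistance).
B: not dominated.
C: dominated by B (density 9.0≤11.8, cost 12≤43, corrosion resistance 6≥3).
D: not dominated.
E: dominated by A (density 5.5≤7.1, cost 68≤74, corrosion resistance 10≥2).
F: dominated by B (density 9.0≤10.9, cost 12≤58, corrosion resistance 6≥5).
G: not dominated (best cost).
H: dominated by A (density 5.5≤11.9, cost 68≤76, corrosion resistance 10≥4).
I: not dominated (best density).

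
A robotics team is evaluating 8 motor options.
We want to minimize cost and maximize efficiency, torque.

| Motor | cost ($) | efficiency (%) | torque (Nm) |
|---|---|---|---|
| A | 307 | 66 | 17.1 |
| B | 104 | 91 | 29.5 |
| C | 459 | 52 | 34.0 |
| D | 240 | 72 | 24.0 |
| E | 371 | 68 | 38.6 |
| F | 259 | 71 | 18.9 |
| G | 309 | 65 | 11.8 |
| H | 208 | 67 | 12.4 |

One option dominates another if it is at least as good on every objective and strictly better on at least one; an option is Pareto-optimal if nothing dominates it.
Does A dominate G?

Yes

A vs G: cost 307≤309, efficiency 66≥65, torque 17.1≥11.8 — A is at least as good on every objective with at least one strict improvement.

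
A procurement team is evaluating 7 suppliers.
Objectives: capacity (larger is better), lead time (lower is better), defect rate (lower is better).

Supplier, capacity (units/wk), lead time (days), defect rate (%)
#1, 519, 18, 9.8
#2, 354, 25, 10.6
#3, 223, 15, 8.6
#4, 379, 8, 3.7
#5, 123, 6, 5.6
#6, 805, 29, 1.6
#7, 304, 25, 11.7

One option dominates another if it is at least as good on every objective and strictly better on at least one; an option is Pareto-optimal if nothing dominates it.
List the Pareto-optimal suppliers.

#1, #4, #5, #6

#1: not dominated.
#2: dominated by #1 (capacity 519≥354, lead time 18≤25, defect rate 9.8≤10.6).
#3: dominated by #4 (capacity 379≥223, lead time 8≤15, defect rate 3.7≤8.6).
#4: not dominated.
#5: not dominated (best lead time).
#6: not dominated (best capacity).
#7: dominated by #1 (capacity 519≥304, lead time 18≤25, defect rate 9.8≤11.7).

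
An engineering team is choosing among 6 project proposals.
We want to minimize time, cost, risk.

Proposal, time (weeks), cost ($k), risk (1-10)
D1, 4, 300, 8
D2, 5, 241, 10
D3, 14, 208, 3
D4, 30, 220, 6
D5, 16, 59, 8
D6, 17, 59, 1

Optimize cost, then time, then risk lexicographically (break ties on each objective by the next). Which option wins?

First minimize cost: best is 59, kept {D5, D6}.
Then minimize time: best is 16, kept {D5}.

D5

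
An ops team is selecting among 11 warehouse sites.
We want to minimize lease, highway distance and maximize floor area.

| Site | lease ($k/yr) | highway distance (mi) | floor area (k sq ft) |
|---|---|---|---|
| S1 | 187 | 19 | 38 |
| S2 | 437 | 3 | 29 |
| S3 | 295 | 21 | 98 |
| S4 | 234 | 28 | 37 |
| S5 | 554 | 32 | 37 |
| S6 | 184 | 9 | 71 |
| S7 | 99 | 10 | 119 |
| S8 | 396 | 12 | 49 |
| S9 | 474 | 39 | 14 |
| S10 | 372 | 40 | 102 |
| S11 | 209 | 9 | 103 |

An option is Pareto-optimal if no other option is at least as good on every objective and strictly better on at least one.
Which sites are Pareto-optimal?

S2, S6, S7, S11

S1: dominated by S6 (lease 184≤187, highway distance 9≤19, floor area 71≥38).
S2: not dominated (best highway distance).
S3: dominated by S7 (lease 99≤295, highway distance 10≤21, floor area 119≥98).
S4: dominated by S1 (lease 187≤234, highway distance 19≤28, floor area 38≥37).
S5: dominated by S1 (lease 187≤554, highway distance 19≤32, floor area 38≥37).
S6: not dominated.
S7: not dominated (best lease).
S8: dominated by S6 (lease 184≤396, highway distance 9≤12, floor area 71≥49).
S9: dominated by S1 (lease 187≤474, highway distance 19≤39, floor area 38≥14).
S10: dominated by S7 (lease 99≤372, highway distance 10≤40, floor area 119≥102).
S11: not dominated.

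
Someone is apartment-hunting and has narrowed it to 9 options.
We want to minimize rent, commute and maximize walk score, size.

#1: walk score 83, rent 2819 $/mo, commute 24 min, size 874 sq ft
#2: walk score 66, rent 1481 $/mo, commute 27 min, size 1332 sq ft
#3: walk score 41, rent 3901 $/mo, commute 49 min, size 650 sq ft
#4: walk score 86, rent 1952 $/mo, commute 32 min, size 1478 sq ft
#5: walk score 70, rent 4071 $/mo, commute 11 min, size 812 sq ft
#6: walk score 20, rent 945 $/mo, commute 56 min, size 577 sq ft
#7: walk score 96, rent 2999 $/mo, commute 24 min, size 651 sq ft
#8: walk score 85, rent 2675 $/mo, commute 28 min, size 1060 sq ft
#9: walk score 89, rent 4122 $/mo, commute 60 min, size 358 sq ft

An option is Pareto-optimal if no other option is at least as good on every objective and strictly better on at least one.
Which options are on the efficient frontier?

#1: not dominated.
#2: not dominated.
#3: dominated by #1 (walk score 83≥41, rent 2819≤3901, commute 24≤49, size 874≥650).
#4: not dominated (best size).
#5: not dominated (best commute).
#6: not dominated (best rent).
#7: not dominated (best walk score).
#8: not dominated.
#9: dominated by #7 (walk score 96≥89, rent 2999≤4122, commute 24≤60, size 651≥358).

#1, #2, #4, #5, #6, #7, #8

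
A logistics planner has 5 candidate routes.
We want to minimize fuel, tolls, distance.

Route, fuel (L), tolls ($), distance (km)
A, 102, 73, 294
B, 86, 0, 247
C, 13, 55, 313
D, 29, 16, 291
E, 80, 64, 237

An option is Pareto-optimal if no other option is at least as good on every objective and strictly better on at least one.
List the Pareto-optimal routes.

B, C, D, E

A: dominated by B (fuel 86≤102, tolls 0≤73, distance 247≤294).
B: not dominated (best tolls).
C: not dominated (best fuel).
D: not dominated.
E: not dominated (best distance).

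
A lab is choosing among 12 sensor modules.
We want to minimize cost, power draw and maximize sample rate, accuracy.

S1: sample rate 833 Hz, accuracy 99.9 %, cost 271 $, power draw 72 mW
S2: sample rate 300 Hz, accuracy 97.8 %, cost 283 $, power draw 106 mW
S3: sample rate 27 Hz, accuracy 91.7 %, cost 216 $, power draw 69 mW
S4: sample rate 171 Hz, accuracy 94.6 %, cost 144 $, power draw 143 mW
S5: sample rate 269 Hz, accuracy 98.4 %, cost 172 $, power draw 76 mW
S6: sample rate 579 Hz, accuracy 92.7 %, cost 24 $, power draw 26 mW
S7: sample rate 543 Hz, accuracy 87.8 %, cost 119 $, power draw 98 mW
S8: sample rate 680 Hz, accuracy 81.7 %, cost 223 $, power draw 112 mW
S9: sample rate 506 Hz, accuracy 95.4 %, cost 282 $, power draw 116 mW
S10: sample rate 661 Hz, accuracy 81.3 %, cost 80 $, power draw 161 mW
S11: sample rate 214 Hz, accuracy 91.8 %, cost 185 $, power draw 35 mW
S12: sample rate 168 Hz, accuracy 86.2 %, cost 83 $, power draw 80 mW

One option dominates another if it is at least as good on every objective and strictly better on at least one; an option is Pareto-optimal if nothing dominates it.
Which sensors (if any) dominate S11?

S6: sample rate 579≥214, accuracy 92.7≥91.8, cost 24≤185, power draw 26≤35 — dominates S11.
Others (S1, S2, S3, S4, S5, S7, S8, S9, S10, S12) are each worse than S11 on at least one objective.

S6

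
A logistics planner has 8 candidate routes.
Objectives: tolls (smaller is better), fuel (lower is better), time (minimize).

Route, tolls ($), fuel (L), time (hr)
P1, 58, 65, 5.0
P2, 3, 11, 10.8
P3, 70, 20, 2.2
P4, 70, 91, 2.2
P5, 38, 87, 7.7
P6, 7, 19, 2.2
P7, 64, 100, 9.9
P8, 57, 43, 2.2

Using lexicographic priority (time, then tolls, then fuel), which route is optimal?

P6

First minimize time: best is 2.2, kept {P3, P4, P6, P8}.
Then minimize tolls: best is 7, kept {P6}.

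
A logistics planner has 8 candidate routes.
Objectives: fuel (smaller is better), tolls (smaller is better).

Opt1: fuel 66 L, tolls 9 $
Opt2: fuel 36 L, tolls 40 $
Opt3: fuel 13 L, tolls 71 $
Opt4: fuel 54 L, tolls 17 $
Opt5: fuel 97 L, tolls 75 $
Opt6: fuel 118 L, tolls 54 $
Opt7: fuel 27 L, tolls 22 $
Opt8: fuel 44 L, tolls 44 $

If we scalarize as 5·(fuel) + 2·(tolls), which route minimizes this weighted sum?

Opt7

Opt1: 5·66 + 2·9 = 348
Opt2: 5·36 + 2·40 = 260
Opt3: 5·13 + 2·71 = 207
Opt4: 5·54 + 2·17 = 304
Opt5: 5·97 + 2·75 = 635
Opt6: 5·118 + 2·54 = 698
Opt7: 5·27 + 2·22 = 179
Opt8: 5·44 + 2·44 = 308
Lowest: Opt7 at 179.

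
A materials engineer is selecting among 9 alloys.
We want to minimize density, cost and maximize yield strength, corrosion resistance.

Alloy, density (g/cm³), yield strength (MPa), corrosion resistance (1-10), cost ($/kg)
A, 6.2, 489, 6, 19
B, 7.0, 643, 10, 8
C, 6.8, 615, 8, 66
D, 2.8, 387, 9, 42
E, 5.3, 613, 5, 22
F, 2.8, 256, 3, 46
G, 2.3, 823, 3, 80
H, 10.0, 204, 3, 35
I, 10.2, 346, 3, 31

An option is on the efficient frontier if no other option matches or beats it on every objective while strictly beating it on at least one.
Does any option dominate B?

A: worse on yield strength (489 vs 643).
C: worse on yield strength (615 vs 643).
D: worse on yield strength (387 vs 643).
E: worse on yield strength (613 vs 643).
F: worse on yield strength (256 vs 643).
G: worse on corrosion resistance (3 vs 10).
H: worse on density (10.0 vs 7.0).
I: worse on density (10.2 vs 7.0).
No option is at least as good as B on every objective and strictly better on one.

No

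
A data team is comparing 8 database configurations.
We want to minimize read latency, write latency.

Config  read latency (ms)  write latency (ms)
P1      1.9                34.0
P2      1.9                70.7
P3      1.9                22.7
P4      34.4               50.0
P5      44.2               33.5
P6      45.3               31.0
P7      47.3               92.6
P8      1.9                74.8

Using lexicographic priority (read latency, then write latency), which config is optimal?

First minimize read latency: best is 1.9, kept {P1, P2, P3, P8}.
Then minimize write latency: best is 22.7, kept {P3}.

P3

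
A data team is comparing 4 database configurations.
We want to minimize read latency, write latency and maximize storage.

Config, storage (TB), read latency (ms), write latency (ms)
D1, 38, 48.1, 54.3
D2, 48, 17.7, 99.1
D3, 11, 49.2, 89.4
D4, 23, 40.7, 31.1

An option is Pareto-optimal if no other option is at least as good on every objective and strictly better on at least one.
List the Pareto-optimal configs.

D1, D2, D4

D1: not dominated.
D2: not dominated (best storage).
D3: dominated by D1 (storage 38≥11, read latency 48.1≤49.2, write latency 54.3≤89.4).
D4: not dominated (best write latency).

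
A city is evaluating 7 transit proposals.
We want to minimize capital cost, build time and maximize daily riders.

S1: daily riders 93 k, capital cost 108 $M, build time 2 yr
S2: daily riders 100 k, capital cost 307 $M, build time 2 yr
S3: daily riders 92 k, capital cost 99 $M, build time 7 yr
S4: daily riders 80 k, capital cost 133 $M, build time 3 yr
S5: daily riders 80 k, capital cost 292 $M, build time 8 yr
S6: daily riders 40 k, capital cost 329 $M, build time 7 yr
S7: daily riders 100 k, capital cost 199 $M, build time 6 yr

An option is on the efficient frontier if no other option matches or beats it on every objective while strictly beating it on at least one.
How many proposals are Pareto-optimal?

S1: not dominated.
S2: not dominated.
S3: not dominated (best capital cost).
S4: dominated by S1 (daily riders 93≥80, capital cost 108≤133, build time 2≤3).
S5: dominated by S1 (daily riders 93≥80, capital cost 108≤292, build time 2≤8).
S6: dominated by S1 (daily riders 93≥40, capital cost 108≤329, build time 2≤7).
S7: not dominated.
Pareto-optimal: S1, S2, S3, S7 → 4.

4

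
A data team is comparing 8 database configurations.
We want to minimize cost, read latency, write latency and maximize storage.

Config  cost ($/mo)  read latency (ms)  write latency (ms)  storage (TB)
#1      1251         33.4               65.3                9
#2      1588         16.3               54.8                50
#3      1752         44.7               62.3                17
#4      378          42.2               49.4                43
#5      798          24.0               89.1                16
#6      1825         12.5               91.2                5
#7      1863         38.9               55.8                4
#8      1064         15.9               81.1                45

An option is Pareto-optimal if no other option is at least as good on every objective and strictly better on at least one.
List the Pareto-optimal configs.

#1: not dominated.
#2: not dominated (best storage).
#3: dominated by #2 (cost 1588≤1752, read latency 16.3≤44.7, write latency 54.8≤62.3, storage 50≥17).
#4: not dominated (best cost).
#5: not dominated.
#6: not dominated (best read latency).
#7: dominated by #2 (cost 1588≤1863, read latency 16.3≤38.9, write latency 54.8≤55.8, storage 50≥4).
#8: not dominated.

#1, #2, #4, #5, #6, #8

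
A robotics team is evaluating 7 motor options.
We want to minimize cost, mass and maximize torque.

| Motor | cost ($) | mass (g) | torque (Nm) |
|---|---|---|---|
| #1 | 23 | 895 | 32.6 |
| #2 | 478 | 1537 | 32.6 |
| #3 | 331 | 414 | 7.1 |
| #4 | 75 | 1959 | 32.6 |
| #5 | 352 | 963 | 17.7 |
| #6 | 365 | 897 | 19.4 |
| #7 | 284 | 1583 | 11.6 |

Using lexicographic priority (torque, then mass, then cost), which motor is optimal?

#1

First maximize torque: best is 32.6, kept {#1, #2, #4}.
Then minimize mass: best is 895, kept {#1}.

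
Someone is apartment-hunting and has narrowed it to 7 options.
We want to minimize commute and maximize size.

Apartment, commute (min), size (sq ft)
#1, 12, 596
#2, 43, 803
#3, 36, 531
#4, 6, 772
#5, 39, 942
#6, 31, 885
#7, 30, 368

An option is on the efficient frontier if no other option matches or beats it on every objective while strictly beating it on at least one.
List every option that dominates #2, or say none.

#5: commute 39≤43, size 942≥803 — dominates #2.
#6: commute 31≤43, size 885≥803 — dominates #2.
Others (#1, #3, #4, #7) are each worse than #2 on at least one objective.

#5, #6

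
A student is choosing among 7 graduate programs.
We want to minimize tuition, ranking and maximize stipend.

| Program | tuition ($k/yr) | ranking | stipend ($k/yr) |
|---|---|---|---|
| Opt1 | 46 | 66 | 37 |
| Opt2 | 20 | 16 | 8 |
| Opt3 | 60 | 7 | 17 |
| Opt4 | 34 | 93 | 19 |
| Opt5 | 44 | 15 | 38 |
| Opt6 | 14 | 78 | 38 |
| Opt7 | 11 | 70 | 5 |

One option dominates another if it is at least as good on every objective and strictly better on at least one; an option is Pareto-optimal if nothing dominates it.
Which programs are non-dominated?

Opt1: dominated by Opt5 (tuition 44≤46, ranking 15≤66, stipend 38≥37).
Opt2: not dominated.
Opt3: not dominated (best ranking).
Opt4: dominated by Opt6 (tuition 14≤34, ranking 78≤93, stipend 38≥19).
Opt5: not dominated.
Opt6: not dominated.
Opt7: not dominated (best tuition).

Opt2, Opt3, Opt5, Opt6, Opt7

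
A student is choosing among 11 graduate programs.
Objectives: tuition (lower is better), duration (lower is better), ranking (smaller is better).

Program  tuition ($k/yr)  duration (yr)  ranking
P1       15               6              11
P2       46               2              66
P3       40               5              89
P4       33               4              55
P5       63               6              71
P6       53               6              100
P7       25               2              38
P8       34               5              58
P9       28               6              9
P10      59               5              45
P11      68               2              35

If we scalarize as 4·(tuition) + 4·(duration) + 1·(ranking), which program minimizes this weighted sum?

P1: 4·15 + 4·6 + 1·11 = 95
P2: 4·46 + 4·2 + 1·66 = 258
P3: 4·40 + 4·5 + 1·89 = 269
P4: 4·33 + 4·4 + 1·55 = 203
P5: 4·63 + 4·6 + 1·71 = 347
P6: 4·53 + 4·6 + 1·100 = 336
P7: 4·25 + 4·2 + 1·38 = 146
P8: 4·34 + 4·5 + 1·58 = 214
P9: 4·28 + 4·6 + 1·9 = 145
P10: 4·59 + 4·5 + 1·45 = 301
P11: 4·68 + 4·2 + 1·35 = 315
Lowest: P1 at 95.

P1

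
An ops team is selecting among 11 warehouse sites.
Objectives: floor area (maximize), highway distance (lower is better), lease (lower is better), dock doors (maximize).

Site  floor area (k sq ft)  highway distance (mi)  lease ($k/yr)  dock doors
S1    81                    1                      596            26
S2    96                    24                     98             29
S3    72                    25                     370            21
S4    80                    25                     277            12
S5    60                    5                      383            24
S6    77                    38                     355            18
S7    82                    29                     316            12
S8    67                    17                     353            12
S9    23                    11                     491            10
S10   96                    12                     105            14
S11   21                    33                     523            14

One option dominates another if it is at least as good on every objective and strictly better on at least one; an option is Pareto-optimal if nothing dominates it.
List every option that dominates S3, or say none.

S2

S2: floor area 96≥72, highway distance 24≤25, lease 98≤370, dock doors 29≥21 — dominates S3.
Others (S1, S4, S5, S6, S7, S8, S9, S10, S11) are each worse than S3 on at least one objective.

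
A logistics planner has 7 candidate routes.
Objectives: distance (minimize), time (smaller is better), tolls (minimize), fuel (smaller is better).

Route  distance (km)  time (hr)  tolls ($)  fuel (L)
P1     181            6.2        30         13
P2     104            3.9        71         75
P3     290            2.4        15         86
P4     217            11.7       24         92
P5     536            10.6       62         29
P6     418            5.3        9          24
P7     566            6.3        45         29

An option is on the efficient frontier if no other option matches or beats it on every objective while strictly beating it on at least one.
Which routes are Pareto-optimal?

P1, P2, P3, P4, P6

P1: not dominated (best fuel).
P2: not dominated (best distance).
P3: not dominated (best time).
P4: not dominated.
P5: dominated by P1 (distance 181≤536, time 6.2≤10.6, tolls 30≤62, fuel 13≤29).
P6: not dominated (best tolls).
P7: dominated by P1 (distance 181≤566, time 6.2≤6.3, tolls 30≤45, fuel 13≤29).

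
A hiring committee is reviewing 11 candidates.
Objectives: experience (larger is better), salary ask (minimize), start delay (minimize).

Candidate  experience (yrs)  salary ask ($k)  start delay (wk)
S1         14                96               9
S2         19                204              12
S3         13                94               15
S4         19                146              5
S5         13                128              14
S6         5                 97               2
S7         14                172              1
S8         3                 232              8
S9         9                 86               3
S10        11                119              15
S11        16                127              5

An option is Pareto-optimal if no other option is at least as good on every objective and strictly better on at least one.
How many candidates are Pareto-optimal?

S1: not dominated.
S2: dominated by S4 (experience 19≥19, salary ask 146≤204, start delay 5≤12).
S3: not dominated.
S4: not dominated.
S5: dominated by S1 (experience 14≥13, salary ask 96≤128, start delay 9≤14).
S6: not dominated.
S7: not dominated (best start delay).
S8: dominated by S4 (experience 19≥3, salary ask 146≤232, start delay 5≤8).
S9: not dominated (best salary ask).
S10: dominated by S1 (experience 14≥11, salary ask 96≤119, start delay 9≤15).
S11: not dominated.
Pareto-optimal: S1, S3, S4, S6, S7, S9, S11 → 7.

7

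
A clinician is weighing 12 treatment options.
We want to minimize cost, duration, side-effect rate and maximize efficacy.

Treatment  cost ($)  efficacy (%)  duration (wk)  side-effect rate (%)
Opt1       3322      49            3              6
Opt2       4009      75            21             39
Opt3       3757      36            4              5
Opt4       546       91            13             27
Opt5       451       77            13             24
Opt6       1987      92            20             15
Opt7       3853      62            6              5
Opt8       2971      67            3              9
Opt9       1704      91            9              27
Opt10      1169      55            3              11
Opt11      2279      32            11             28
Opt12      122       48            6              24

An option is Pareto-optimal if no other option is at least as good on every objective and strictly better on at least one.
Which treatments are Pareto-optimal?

Opt1: not dominated.
Opt2: dominated by Opt4 (cost 546≤4009, efficacy 91≥75, duration 13≤21, side-effect rate 27≤39).
Opt3: not dominated.
Opt4: not dominated.
Opt5: not dominated.
Opt6: not dominated (best efficacy).
Opt7: not dominated.
Opt8: not dominated.
Opt9: not dominated.
Opt10: not dominated.
Opt11: dominated by Opt9 (cost 1704≤2279, efficacy 91≥32, duration 9≤11, side-effect rate 27≤28).
Opt12: not dominated (best cost).

Opt1, Opt3, Opt4, Opt5, Opt6, Opt7, Opt8, Opt9, Opt10, Opt12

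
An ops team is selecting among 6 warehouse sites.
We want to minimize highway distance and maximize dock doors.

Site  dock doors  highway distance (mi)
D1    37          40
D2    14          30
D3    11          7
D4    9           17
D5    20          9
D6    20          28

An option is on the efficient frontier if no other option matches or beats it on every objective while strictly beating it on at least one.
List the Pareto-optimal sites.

D1, D3, D5

D1: not dominated (best dock doors).
D2: dominated by D5 (dock doors 20≥14, highway distance 9≤30).
D3: not dominated (best highway distance).
D4: dominated by D3 (dock doors 11≥9, highway distance 7≤17).
D5: not dominated.
D6: dominated by D5 (dock doors 20≥20, highway distance 9≤28).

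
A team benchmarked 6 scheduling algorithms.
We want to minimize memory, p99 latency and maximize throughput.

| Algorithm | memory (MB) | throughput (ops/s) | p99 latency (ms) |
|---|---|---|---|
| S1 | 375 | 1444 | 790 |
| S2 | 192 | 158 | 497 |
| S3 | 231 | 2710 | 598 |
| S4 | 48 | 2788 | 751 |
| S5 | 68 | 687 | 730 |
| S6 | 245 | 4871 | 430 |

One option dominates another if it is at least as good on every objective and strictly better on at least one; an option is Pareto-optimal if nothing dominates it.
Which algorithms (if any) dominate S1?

S3, S4, S6

S3: memory 231≤375, throughput 2710≥1444, p99 latency 598≤790 — dominates S1.
S4: memory 48≤375, throughput 2788≥1444, p99 latency 751≤790 — dominates S1.
S6: memory 245≤375, throughput 4871≥1444, p99 latency 430≤790 — dominates S1.
Others (S2, S5) are each worse than S1 on at least one objective.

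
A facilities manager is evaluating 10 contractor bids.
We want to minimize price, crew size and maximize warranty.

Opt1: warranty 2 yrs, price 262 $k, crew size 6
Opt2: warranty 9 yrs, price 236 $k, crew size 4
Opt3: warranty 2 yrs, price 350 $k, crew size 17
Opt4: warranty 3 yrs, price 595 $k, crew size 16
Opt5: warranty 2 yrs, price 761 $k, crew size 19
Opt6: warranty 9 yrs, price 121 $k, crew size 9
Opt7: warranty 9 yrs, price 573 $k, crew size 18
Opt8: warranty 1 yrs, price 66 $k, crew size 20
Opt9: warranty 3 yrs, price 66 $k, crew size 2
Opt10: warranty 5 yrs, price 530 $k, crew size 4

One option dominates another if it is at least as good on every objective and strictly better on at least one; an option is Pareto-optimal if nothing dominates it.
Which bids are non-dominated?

Opt1: dominated by Opt2 (warranty 9≥2, price 236≤262, crew size 4≤6).
Opt2: not dominated.
Opt3: dominated by Opt1 (warranty 2≥2, price 262≤350, crew size 6≤17).
Opt4: dominated by Opt2 (warranty 9≥3, price 236≤595, crew size 4≤16).
Opt5: dominated by Opt1 (warranty 2≥2, price 262≤761, crew size 6≤19).
Opt6: not dominated.
Opt7: dominated by Opt2 (warranty 9≥9, price 236≤573, crew size 4≤18).
Opt8: dominated by Opt9 (warranty 3≥1, price 66≤66, crew size 2≤20).
Opt9: not dominated (best crew size).
Opt10: dominated by Opt2 (warranty 9≥5, price 236≤530, crew size 4≤4).

Opt2, Opt6, Opt9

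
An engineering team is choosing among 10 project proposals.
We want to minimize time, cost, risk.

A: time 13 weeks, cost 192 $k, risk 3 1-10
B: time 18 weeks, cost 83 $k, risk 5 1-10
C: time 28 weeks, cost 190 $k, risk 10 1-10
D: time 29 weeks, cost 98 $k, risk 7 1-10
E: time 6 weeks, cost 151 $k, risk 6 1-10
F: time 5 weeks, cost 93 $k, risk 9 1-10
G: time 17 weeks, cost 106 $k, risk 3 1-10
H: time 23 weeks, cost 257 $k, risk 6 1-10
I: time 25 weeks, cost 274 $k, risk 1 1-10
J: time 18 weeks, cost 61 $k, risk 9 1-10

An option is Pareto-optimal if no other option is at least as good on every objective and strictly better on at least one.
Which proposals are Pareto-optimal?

A, B, E, F, G, I, J

A: not dominated.
B: not dominated.
C: dominated by B (time 18≤28, cost 83≤190, risk 5≤10).
D: dominated by B (time 18≤29, cost 83≤98, risk 5≤7).
E: not dominated.
F: not dominated (best time).
G: not dominated.
H: dominated by A (time 13≤23, cost 192≤257, risk 3≤6).
I: not dominated (best risk).
J: not dominated (best cost).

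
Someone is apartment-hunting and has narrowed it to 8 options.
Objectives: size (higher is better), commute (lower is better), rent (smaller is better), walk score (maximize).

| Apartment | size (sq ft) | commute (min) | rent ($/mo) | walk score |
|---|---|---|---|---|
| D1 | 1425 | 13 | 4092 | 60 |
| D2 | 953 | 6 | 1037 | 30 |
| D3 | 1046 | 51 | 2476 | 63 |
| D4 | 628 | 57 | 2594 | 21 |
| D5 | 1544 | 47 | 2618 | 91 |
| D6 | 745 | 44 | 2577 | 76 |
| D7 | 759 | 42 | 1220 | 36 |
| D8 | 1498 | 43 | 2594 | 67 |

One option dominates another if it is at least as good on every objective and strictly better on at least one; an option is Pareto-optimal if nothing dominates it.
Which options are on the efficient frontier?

D1: not dominated.
D2: not dominated (best commute).
D3: not dominated.
D4: dominated by D2 (size 953≥628, commute 6≤57, rent 1037≤2594, walk score 30≥21).
D5: not dominated (best size).
D6: not dominated.
D7: not dominated.
D8: not dominated.

D1, D2, D3, D5, D6, D7, D8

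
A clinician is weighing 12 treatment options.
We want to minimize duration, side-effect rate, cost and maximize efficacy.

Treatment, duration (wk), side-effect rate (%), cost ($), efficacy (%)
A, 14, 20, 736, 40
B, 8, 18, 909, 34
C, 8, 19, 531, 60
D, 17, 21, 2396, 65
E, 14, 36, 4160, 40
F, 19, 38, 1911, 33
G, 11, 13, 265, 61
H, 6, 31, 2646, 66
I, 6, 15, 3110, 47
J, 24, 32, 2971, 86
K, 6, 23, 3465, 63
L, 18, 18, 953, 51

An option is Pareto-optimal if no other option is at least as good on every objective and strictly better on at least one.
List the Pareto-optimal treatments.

B, C, D, G, H, I, J, K

A: dominated by C (duration 8≤14, side-effect rate 19≤20, cost 531≤736, efficacy 60≥40).
B: not dominated.
C: not dominated.
D: not dominated.
E: dominated by A (duration 14≤14, side-effect rate 20≤36, cost 736≤4160, efficacy 40≥40).
F: dominated by A (duration 14≤19, side-effect rate 20≤38, cost 736≤1911, efficacy 40≥33).
G: not dominated (best side-effect rate).
H: not dominated.
I: not dominated.
J: not dominated (best efficacy).
K: not dominated.
L: dominated by G (duration 11≤18, side-effect rate 13≤18, cost 265≤953, efficacy 61≥51).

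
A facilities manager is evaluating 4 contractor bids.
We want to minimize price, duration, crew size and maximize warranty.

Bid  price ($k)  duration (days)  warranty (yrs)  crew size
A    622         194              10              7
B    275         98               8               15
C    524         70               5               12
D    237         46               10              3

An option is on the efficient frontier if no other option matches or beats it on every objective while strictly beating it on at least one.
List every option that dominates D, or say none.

A: worse on price (622 vs 237).
B: worse on price (275 vs 237).
C: worse on price (524 vs 237).
No option dominates D.

none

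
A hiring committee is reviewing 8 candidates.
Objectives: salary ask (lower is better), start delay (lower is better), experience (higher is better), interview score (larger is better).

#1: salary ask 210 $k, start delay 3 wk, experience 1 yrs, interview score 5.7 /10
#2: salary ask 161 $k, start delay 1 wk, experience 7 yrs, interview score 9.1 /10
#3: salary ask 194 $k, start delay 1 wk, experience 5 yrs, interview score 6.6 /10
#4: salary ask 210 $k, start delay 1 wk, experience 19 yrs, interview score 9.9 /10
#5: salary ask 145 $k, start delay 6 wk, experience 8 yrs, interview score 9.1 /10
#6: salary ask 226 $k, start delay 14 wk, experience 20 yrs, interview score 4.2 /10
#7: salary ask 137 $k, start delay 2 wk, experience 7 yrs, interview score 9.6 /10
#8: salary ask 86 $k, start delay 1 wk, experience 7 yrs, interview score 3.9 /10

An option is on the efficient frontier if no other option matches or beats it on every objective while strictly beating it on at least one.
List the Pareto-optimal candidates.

#2, #4, #5, #6, #7, #8

#1: dominated by #2 (salary ask 161≤210, start delay 1≤3, experience 7≥1, interview score 9.1≥5.7).
#2: not dominated.
#3: dominated by #2 (salary ask 161≤194, start delay 1≤1, experience 7≥5, interview score 9.1≥6.6).
#4: not dominated (best interview score).
#5: not dominated.
#6: not dominated (best experience).
#7: not dominated.
#8: not dominated (best salary ask).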